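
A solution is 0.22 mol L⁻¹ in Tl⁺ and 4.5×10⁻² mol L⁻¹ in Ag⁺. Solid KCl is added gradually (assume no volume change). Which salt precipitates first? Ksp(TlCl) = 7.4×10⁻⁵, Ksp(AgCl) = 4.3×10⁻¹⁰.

Precipitation of each salt begins when its ion product equals Ksp.
For TlCl: [Cl⁻] = (Ksp/[Tl⁺]) = 3.4×10⁻⁴ mol L⁻¹
For AgCl: [Cl⁻] = (Ksp/[Ag⁺]) = 9.6×10⁻⁹ mol L⁻¹
AgCl requires the lower [Cl⁻], so it precipitates first.

AgCl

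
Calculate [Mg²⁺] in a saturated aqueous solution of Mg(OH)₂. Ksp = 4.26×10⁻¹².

1.02×10⁻⁴ M

Mg(OH)₂(s) ⇌ Mg²⁺(aq) + 2 OH⁻(aq)
For each mole of Mg(OH)₂ that dissolves per liter, [Mg²⁺] = s and [OH⁻] = 2s; let s denote this solubility.
Ksp = [Mg²⁺][OH⁻]^2 = s · (2s)^2 = 4s^3 = 4.26×10⁻¹²
s = 1.02×10⁻⁴ M
[Mg²⁺] = s = 1.02×10⁻⁴ M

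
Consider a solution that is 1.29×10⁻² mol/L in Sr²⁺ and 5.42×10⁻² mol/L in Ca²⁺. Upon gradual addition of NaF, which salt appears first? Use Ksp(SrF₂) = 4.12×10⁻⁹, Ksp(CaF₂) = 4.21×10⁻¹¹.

The threshold for precipitation is Q = Ksp.
For SrF₂: [F⁻] = (Ksp/[Sr²⁺])^(1/2) = 5.65×10⁻⁴ mol/L
For CaF₂: [F⁻] = (Ksp/[Ca²⁺])^(1/2) = 2.79×10⁻⁵ mol/L
Since CaF₂ needs less F⁻ to reach saturation, it precipitates first.

CaF₂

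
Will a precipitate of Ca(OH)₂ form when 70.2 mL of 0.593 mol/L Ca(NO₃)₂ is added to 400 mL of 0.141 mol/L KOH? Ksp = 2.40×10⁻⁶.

The combined volume is 470.2 mL.
[Ca²⁺] = (0.593)(70.2)/470.2 = 8.85×10⁻² mol/L
[OH⁻] = (0.141)(400)/470.2 = 0.120 mol/L
Q = [Ca²⁺][OH⁻]^2 = 1.27×10⁻³
Because Q > Ksp (1.27×10⁻³ vs 2.40×10⁻⁶), a precipitate of Ca(OH)₂ forms.

Yes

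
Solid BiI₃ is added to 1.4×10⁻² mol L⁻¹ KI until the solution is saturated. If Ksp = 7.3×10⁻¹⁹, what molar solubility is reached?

2.7×10⁻¹³ M

BiI₃(s) ⇌ Bi³⁺(aq) + 3 I⁻(aq)
With I⁻ already at 1.4×10⁻² mol L⁻¹ and s small, take [I⁻] ≈ 1.4×10⁻² mol L⁻¹ and [Bi³⁺] = s.
Ksp = [Bi³⁺][I⁻]^3 = s(1.4×10⁻²)^3
s = 7.3×10⁻¹⁹ / (1.4×10⁻²)^3 = 2.7×10⁻¹³
s = 2.7×10⁻¹³ mol L⁻¹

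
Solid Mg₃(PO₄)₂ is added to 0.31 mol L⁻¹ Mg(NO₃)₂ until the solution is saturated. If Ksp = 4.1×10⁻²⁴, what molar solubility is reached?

Mg₃(PO₄)₂(s) ⇌ 3 Mg²⁺(aq) + 2 PO₄³⁻(aq)
Let s be the solubility of Mg₃(PO₄)₂ here. The common ion gives [Mg²⁺] ≈ 0.31 mol L⁻¹, and [PO₄³⁻] = 2s.
Ksp = [Mg²⁺]^3[PO₄³⁻]^2 = (0.31)^3(2s)^2
(2s)^2 = 4.1×10⁻²⁴ / (0.31)^3 = 1.4×10⁻²²
s = 5.9×10⁻¹² mol L⁻¹

5.9×10⁻¹² M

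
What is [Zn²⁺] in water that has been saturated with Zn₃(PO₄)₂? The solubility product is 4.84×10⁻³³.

4.05×10⁻⁷ M

Zn₃(PO₄)₂(s) ⇌ 3 Zn²⁺(aq) + 2 PO₄³⁻(aq)
If s mol/L of Zn₃(PO₄)₂ dissolves, [Zn²⁺] = 3s and [PO₄³⁻] = 2s.
Ksp = [Zn²⁺]^3[PO₄³⁻]^2 = (3s)^3 · (2s)^2 = 108s^5 = 4.84×10⁻³³
s = 1.35×10⁻⁷ M
[Zn²⁺] = 3s = 4.05×10⁻⁷ M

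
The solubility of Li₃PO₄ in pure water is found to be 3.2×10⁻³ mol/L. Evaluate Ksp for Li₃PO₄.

Ksp = 2.8×10⁻⁹

Li₃PO₄(s) ⇌ 3 Li⁺(aq) + PO₄³⁻(aq)
Let s be the molar solubility. Then [Li⁺] = 3s and [PO₄³⁻] = s.
Ksp = [Li⁺]^3[PO₄³⁻] = (3s)^3 · s = 27s^4
Ksp = 27 × (3.2×10⁻³)^4 = 2.8×10⁻⁹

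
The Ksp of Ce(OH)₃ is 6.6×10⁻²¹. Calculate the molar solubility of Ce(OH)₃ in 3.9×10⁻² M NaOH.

1.1×10⁻¹⁶ M

Ce(OH)₃(s) ⇌ Ce³⁺(aq) + 3 OH⁻(aq)
The solution already contains OH⁻ at 3.9×10⁻² M. Let s be the molar solubility of Ce(OH)₃.
[OH⁻] ≈ 3.9×10⁻² M (common ion dominates); [Ce³⁺] = s.
Ksp = [Ce³⁺][OH⁻]^3 = s(3.9×10⁻²)^3
s = 6.6×10⁻²¹ / (3.9×10⁻²)^3 = 1.1×10⁻¹⁶
s = 1.1×10⁻¹⁶ M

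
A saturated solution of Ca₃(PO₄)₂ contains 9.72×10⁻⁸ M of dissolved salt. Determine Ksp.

Ca₃(PO₄)₂(s) ⇌ 3 Ca²⁺(aq) + 2 PO₄³⁻(aq)
Call the molar solubility s, so that [Ca²⁺] = 3s and [PO₄³⁻] = 2s.
Ksp = [Ca²⁺]^3[PO₄³⁻]^2 = (3s)^3 · (2s)^2 = 108s^5
Ksp = 108 × (9.72×10⁻⁸)^5 = 9.37×10⁻³⁴

Ksp = 9.37×10⁻³⁴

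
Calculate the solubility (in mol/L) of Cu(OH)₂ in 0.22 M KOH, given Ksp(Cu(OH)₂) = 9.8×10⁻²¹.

Cu(OH)₂(s) ⇌ Cu²⁺(aq) + 2 OH⁻(aq)
OH⁻ is already present at 0.22 M. If s mol/L of Cu(OH)₂ dissolves, [Cu²⁺] = s while [OH⁻] ≈ 0.22 M.
Ksp = [Cu²⁺][OH⁻]^2 = s(0.22)^2
s = 9.8×10⁻²¹ / (0.22)^2 = 2.0×10⁻¹⁹
s = 2.0×10⁻¹⁹ M

2.0×10⁻¹⁹ M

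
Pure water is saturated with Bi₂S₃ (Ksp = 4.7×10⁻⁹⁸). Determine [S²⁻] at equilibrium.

4.0×10⁻²⁰ M

Bi₂S₃(s) ⇌ 2 Bi³⁺(aq) + 3 S²⁻(aq)
If s mol/L of Bi₂S₃ dissolves, [Bi³⁺] = 2s and [S²⁻] = 3s.
Ksp = [Bi³⁺]^2[S²⁻]^3 = (2s)^2 · (3s)^3 = 108s^5 = 4.7×10⁻⁹⁸
s = 1.3×10⁻²⁰ mol/L
[S²⁻] = 3s = 4.0×10⁻²⁰ mol/L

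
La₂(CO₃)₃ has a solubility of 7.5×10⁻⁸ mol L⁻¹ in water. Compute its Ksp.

Ksp = 2.6×10⁻³⁴

La₂(CO₃)₃(s) ⇌ 2 La³⁺(aq) + 3 CO₃²⁻(aq)
Let s be the molar solubility. Then [La³⁺] = 2s and [CO₃²⁻] = 3s.
Ksp = [La³⁺]^2[CO₃²⁻]^3 = (2s)^2 · (3s)^3 = 108s^5
Ksp = 108 × (7.5×10⁻⁸)^5 = 2.6×10⁻³⁴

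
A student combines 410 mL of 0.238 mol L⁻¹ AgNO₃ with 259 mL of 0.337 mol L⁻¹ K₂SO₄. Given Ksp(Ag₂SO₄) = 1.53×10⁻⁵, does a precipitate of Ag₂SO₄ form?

Yes

The combined volume is 669 mL.
[Ag⁺] = (0.238)(410)/669 = 0.146 mol L⁻¹
[SO₄²⁻] = (0.337)(259)/669 = 0.130 mol L⁻¹
Q = [Ag⁺]^2[SO₄²⁻] = 2.78×10⁻³
Since Q (2.78×10⁻³) exceeds Ksp (1.53×10⁻⁵), Ag₂SO₄ will precipitate.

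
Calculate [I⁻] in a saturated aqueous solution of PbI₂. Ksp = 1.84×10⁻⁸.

3.33×10⁻³ M

PbI₂(s) ⇌ Pb²⁺(aq) + 2 I⁻(aq)
For each mole of PbI₂ that dissolves per liter, [Pb²⁺] = s and [I⁻] = 2s; let s denote this solubility.
Ksp = [Pb²⁺][I⁻]^2 = s · (2s)^2 = 4s^3 = 1.84×10⁻⁸
s = 1.66×10⁻³ mol/L
[I⁻] = 2s = 3.33×10⁻³ mol/L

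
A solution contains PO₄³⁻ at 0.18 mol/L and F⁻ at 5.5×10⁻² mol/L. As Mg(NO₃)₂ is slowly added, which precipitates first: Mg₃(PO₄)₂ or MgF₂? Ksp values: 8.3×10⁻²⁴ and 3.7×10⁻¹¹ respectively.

Precipitation of each salt begins when its ion product equals Ksp.
For Mg₃(PO₄)₂: [Mg²⁺] = (Ksp/[PO₄³⁻]^2)^(1/3) = 6.4×10⁻⁸ mol/L
For MgF₂: [Mg²⁺] = (Ksp/[F⁻]^2) = 1.2×10⁻⁸ mol/L
Since MgF₂ needs less Mg²⁺ to reach saturation, it precipitates first.

MgF₂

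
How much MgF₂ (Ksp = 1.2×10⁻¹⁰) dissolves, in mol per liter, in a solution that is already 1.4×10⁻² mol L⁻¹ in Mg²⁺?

4.6×10⁻⁵ M

MgF₂(s) ⇌ Mg²⁺(aq) + 2 F⁻(aq)
Mg²⁺ is already present at 1.4×10⁻² mol L⁻¹. If s mol/L of MgF₂ dissolves, [F⁻] = 2s while [Mg²⁺] ≈ 1.4×10⁻² mol L⁻¹.
Ksp = [Mg²⁺][F⁻]^2 = (1.4×10⁻²)(2s)^2
(2s)^2 = 1.2×10⁻¹⁰ / (1.4×10⁻²) = 8.6×10⁻⁹
s = 4.6×10⁻⁵ mol L⁻¹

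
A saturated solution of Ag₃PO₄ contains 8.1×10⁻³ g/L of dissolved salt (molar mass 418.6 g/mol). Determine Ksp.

Ksp = 3.8×10⁻¹⁸

s = (8.1×10⁻³ g L⁻¹)/(418.6 g mol⁻¹) = 1.935×10⁻⁵ M
Ag₃PO₄(s) ⇌ 3 Ag⁺(aq) + PO₄³⁻(aq)
With molar solubility s: [Ag⁺] = 3s, [PO₄³⁻] = s.
Ksp = [Ag⁺]^3[PO₄³⁻] = (3s)^3 · s = 27s^4
Ksp = 27 × (1.935×10⁻⁵)^4 = 3.8×10⁻¹⁸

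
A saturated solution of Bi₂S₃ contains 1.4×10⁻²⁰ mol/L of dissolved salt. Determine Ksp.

Ksp = 5.8×10⁻⁹⁸

Bi₂S₃(s) ⇌ 2 Bi³⁺(aq) + 3 S²⁻(aq)
If s mol/L of Bi₂S₃ dissolves, [Bi³⁺] = 2s and [S²⁻] = 3s.
Ksp = [Bi³⁺]^2[S²⁻]^3 = (2s)^2 · (3s)^3 = 108s^5
Ksp = 108 × (1.4×10⁻²⁰)^5 = 5.8×10⁻⁹⁸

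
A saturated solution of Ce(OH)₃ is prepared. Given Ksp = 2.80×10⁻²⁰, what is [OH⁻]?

1.70×10⁻⁵ M

Ce(OH)₃(s) ⇌ Ce³⁺(aq) + 3 OH⁻(aq)
Let s be the molar solubility. Then [Ce³⁺] = s and [OH⁻] = 3s.
Ksp = [Ce³⁺][OH⁻]^3 = s · (3s)^3 = 27s^4 = 2.80×10⁻²⁰
s = 5.67×10⁻⁶ mol/L
[OH⁻] = 3s = 1.70×10⁻⁵ mol/L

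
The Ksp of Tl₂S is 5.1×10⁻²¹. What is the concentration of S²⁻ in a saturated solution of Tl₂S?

1.1×10⁻⁷ M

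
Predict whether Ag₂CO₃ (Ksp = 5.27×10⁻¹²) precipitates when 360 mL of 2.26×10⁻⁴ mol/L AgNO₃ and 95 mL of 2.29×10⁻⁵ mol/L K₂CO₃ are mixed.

No

Total volume after mixing = 360 + 95 = 455 mL.
[Ag⁺] = (2.26×10⁻⁴)(360)/455 = 1.79×10⁻⁴ mol/L
[CO₃²⁻] = (2.29×10⁻⁵)(95)/455 = 4.78×10⁻⁶ mol/L
Q = [Ag⁺]^2[CO₃²⁻] = 1.53×10⁻¹³
Since Q (1.53×10⁻¹³) is less than Ksp (5.27×10⁻¹²), no Ag₂CO₃ precipitates.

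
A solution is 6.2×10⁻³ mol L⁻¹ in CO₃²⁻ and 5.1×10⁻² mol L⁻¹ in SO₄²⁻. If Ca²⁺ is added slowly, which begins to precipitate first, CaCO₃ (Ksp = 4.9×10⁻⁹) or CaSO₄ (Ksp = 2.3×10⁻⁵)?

The threshold for precipitation is Q = Ksp.
For CaCO₃: [Ca²⁺] = (Ksp/[CO₃²⁻]) = 7.9×10⁻⁷ mol L⁻¹
For CaSO₄: [Ca²⁺] = (Ksp/[SO₄²⁻]) = 4.5×10⁻⁴ mol L⁻¹
The smaller threshold [Ca²⁺] is reached first, so CaCO₃ precipitates first.

CaCO₃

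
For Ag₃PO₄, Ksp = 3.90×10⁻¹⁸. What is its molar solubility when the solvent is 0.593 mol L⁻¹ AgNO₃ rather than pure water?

Ag₃PO₄(s) ⇌ 3 Ag⁺(aq) + PO₄³⁻(aq)
Let s be the solubility of Ag₃PO₄ here. The common ion gives [Ag⁺] ≈ 0.593 mol L⁻¹, and [PO₄³⁻] = s.
Ksp = [Ag⁺]^3[PO₄³⁻] = (0.593)^3s
s = 3.90×10⁻¹⁸ / (0.593)^3 = 1.87×10⁻¹⁷
s = 1.87×10⁻¹⁷ mol L⁻¹

1.87×10⁻¹⁷ M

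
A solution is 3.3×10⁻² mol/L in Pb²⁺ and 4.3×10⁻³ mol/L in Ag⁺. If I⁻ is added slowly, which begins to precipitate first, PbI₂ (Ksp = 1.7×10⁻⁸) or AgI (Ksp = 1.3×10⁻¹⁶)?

AgI

The threshold for precipitation is Q = Ksp.
For PbI₂: [I⁻] = (Ksp/[Pb²⁺])^(1/2) = 7.2×10⁻⁴ mol/L
For AgI: [I⁻] = (Ksp/[Ag⁺]) = 3.0×10⁻¹⁴ mol/L
The smaller threshold [I⁻] is reached first, so AgI precipitates first.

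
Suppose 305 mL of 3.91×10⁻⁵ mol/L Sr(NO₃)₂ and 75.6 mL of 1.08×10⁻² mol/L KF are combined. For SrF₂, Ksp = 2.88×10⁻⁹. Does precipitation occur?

The combined volume is 380.6 mL.
[Sr²⁺] = (3.91×10⁻⁵)(305)/380.6 = 3.13×10⁻⁵ mol/L
[F⁻] = (1.08×10⁻²)(75.6)/380.6 = 2.15×10⁻³ mol/L
Q = [Sr²⁺][F⁻]^2 = 1.44×10⁻¹⁰
Since Q (1.44×10⁻¹⁰) is less than Ksp (2.88×10⁻⁹), no SrF₂ precipitates.

No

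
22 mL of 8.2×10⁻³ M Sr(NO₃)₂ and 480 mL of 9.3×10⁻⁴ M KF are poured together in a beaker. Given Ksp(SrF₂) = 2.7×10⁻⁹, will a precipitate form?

No

Total volume after mixing = 22 + 480 = 502 mL.
[Sr²⁺] = (8.2×10⁻³)(22)/502 = 3.6×10⁻⁴ M
[F⁻] = (9.3×10⁻⁴)(480)/502 = 8.9×10⁻⁴ M
Q = [Sr²⁺][F⁻]^2 = 2.8×10⁻¹⁰
Since Q (2.8×10⁻¹⁰) is less than Ksp (2.7×10⁻⁹), no SrF₂ precipitates.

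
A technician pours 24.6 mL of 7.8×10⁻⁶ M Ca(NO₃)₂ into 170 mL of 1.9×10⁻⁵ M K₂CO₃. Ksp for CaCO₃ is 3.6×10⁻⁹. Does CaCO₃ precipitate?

No

The combined volume is 194.6 mL.
[Ca²⁺] = (7.8×10⁻⁶)(24.6)/194.6 = 9.9×10⁻⁷ M
[CO₃²⁻] = (1.9×10⁻⁵)(170)/194.6 = 1.7×10⁻⁵ M
Q = [Ca²⁺][CO₃²⁻] = 1.6×10⁻¹¹
Q < Ksp (1.6×10⁻¹¹ vs 3.6×10⁻⁹); the solution remains unsaturated and no precipitate forms.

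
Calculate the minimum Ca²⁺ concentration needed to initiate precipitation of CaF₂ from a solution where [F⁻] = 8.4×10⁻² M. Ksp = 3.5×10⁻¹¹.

The threshold for precipitation is Q = Ksp.
CaF₂(s) ⇌ Ca²⁺(aq) + 2 F⁻(aq)
Ksp = [Ca²⁺][F⁻]^2 = [Ca²⁺](8.4×10⁻²)^2
[Ca²⁺] = 3.5×10⁻¹¹ / (8.4×10⁻²)^2 = 5.0×10⁻⁹
[Ca²⁺] = 5.0×10⁻⁹ M

5.0×10⁻⁹ M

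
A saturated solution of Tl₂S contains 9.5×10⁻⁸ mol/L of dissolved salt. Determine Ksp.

Tl₂S(s) ⇌ 2 Tl⁺(aq) + S²⁻(aq)
Let s be the molar solubility. Then [Tl⁺] = 2s and [S²⁻] = s.
Ksp = [Tl⁺]^2[S²⁻] = (2s)^2 · s = 4s^3
Ksp = 4 × (9.5×10⁻⁸)^3 = 3.4×10⁻²¹

Ksp = 3.4×10⁻²¹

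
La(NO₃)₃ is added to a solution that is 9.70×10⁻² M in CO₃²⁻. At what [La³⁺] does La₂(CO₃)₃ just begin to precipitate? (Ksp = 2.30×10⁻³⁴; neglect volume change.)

5.02×10⁻¹⁶ M

A salt starts to precipitate once the ion product Q reaches its Ksp.
La₂(CO₃)₃(s) ⇌ 2 La³⁺(aq) + 3 CO₃²⁻(aq)
Ksp = [La³⁺]^2[CO₃²⁻]^3 = [La³⁺]^2(9.70×10⁻²)^3
[La³⁺]^2 = 2.30×10⁻³⁴ / (9.70×10⁻²)^3 = 2.52×10⁻³¹
[La³⁺] = 5.02×10⁻¹⁶ M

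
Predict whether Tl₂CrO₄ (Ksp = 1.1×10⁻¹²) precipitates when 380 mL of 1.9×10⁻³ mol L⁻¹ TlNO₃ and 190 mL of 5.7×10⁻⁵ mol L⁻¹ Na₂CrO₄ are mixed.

After mixing, V = 380 mL + 190 mL = 570 mL.
[Tl⁺] = (1.9×10⁻³)(380)/570 = 1.3×10⁻³ mol L⁻¹
[CrO₄²⁻] = (5.7×10⁻⁵)(190)/570 = 1.9×10⁻⁵ mol L⁻¹
Q = [Tl⁺]^2[CrO₄²⁻] = 3.0×10⁻¹¹
Q = 3.0×10⁻¹¹ > Ksp = 1.1×10⁻¹², so the solution is supersaturated and Tl₂CrO₄ precipitates.

Yes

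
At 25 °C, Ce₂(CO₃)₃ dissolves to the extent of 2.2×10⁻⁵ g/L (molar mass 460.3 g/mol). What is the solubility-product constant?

Ksp = 2.7×10⁻³⁵

Molar solubility s = (2.2×10⁻⁵ g/L) / (460.3 g/mol) = 4.779×10⁻⁸ mol/L
Ce₂(CO₃)₃(s) ⇌ 2 Ce³⁺(aq) + 3 CO₃²⁻(aq)
Let s be the molar solubility. Then [Ce³⁺] = 2s and [CO₃²⁻] = 3s.
Ksp = [Ce³⁺]^2[CO₃²⁻]^3 = (2s)^2 · (3s)^3 = 108s^5
Ksp = 108 × (4.779×10⁻⁸)^5 = 2.7×10⁻³⁵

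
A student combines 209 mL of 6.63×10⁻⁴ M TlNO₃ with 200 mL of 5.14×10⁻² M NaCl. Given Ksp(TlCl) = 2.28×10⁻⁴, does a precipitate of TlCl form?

No

The combined volume is 409 mL.
[Tl⁺] = (6.63×10⁻⁴)(209)/409 = 3.39×10⁻⁴ M
[Cl⁻] = (5.14×10⁻²)(200)/409 = 2.51×10⁻² M
Q = [Tl⁺][Cl⁻] = 8.52×10⁻⁶
Q < Ksp (8.52×10⁻⁶ vs 2.28×10⁻⁴); the solution remains unsaturated and no precipitate forms.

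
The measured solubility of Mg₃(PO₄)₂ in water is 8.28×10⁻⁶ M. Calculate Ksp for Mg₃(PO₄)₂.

Ksp = 4.20×10⁻²⁴

Mg₃(PO₄)₂(s) ⇌ 3 Mg²⁺(aq) + 2 PO₄³⁻(aq)
Call the molar solubility s, so that [Mg²⁺] = 3s and [PO₄³⁻] = 2s.
Ksp = [Mg²⁺]^3[PO₄³⁻]^2 = (3s)^3 · (2s)^2 = 108s^5
Ksp = 108 × (8.28×10⁻⁶)^5 = 4.20×10⁻²⁴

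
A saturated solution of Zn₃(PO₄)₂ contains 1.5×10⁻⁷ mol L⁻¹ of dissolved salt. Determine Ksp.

Zn₃(PO₄)₂(s) ⇌ 3 Zn²⁺(aq) + 2 PO₄³⁻(aq)
If s mol/L of Zn₃(PO₄)₂ dissolves, [Zn²⁺] = 3s and [PO₄³⁻] = 2s.
Ksp = [Zn²⁺]^3[PO₄³⁻]^2 = (3s)^3 · (2s)^2 = 108s^5
Ksp = 108 × (1.5×10⁻⁷)^5 = 8.2×10⁻³³

Ksp = 8.2×10⁻³³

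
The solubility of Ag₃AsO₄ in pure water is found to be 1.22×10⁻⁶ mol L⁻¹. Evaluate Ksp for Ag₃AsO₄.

Ksp = 5.98×10⁻²³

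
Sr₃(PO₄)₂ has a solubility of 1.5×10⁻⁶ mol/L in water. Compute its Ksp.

Ksp = 8.2×10⁻²⁸

Sr₃(PO₄)₂(s) ⇌ 3 Sr²⁺(aq) + 2 PO₄³⁻(aq)
Let s be the molar solubility. Then [Sr²⁺] = 3s and [PO₄³⁻] = 2s.
Ksp = [Sr²⁺]^3[PO₄³⁻]^2 = (3s)^3 · (2s)^2 = 108s^5
Ksp = 108 × (1.5×10⁻⁶)^5 = 8.2×10⁻²⁸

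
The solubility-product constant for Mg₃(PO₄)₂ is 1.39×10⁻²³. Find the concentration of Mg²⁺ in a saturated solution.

Mg₃(PO₄)₂(s) ⇌ 3 Mg²⁺(aq) + 2 PO₄³⁻(aq)
If s mol/L of Mg₃(PO₄)₂ dissolves, [Mg²⁺] = 3s and [PO₄³⁻] = 2s.
Ksp = [Mg²⁺]^3[PO₄³⁻]^2 = (3s)^3 · (2s)^2 = 108s^5 = 1.39×10⁻²³
s = 1.05×10⁻⁵ mol L⁻¹
[Mg²⁺] = 3s = 3.16×10⁻⁵ mol L⁻¹

3.16×10⁻⁵ M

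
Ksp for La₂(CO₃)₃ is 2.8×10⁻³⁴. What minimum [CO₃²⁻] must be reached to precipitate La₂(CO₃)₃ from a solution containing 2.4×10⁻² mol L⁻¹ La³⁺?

7.9×10⁻¹¹ M

Precipitation of each salt begins when its ion product equals Ksp.
La₂(CO₃)₃(s) ⇌ 2 La³⁺(aq) + 3 CO₃²⁻(aq)
Ksp = [La³⁺]^2[CO₃²⁻]^3 = [CO₃²⁻]^3(2.4×10⁻²)^2
[CO₃²⁻]^3 = 2.8×10⁻³⁴ / (2.4×10⁻²)^2 = 4.9×10⁻³¹
[CO₃²⁻] = 7.9×10⁻¹¹ mol L⁻¹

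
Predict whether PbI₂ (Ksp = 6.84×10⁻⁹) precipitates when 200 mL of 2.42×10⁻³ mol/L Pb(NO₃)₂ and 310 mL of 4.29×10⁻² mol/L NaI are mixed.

Total volume after mixing = 200 + 310 = 510 mL.
[Pb²⁺] = (2.42×10⁻³)(200)/510 = 9.49×10⁻⁴ mol/L
[I⁻] = (4.29×10⁻²)(310)/510 = 2.61×10⁻² mol/L
Q = [Pb²⁺][I⁻]^2 = 6.45×10⁻⁷
Since Q (6.45×10⁻⁷) exceeds Ksp (6.84×10⁻⁹), PbI₂ will precipitate.

Yes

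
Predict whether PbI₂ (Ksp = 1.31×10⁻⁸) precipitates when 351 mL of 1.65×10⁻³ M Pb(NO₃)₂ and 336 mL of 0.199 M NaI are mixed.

Yes

Total volume after mixing = 351 + 336 = 687 mL.
[Pb²⁺] = (1.65×10⁻³)(351)/687 = 8.43×10⁻⁴ M
[I⁻] = (0.199)(336)/687 = 9.73×10⁻² M
Q = [Pb²⁺][I⁻]^2 = 7.99×10⁻⁶
Since Q (7.99×10⁻⁶) exceeds Ksp (1.31×10⁻⁸), PbI₂ will precipitate.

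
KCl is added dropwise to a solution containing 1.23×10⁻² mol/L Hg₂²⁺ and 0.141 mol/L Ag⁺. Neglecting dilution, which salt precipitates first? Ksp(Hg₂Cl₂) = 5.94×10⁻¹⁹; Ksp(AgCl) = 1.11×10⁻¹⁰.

AgCl

A salt starts to precipitate once the ion product Q reaches its Ksp.
For Hg₂Cl₂: [Cl⁻] = (Ksp/[Hg₂²⁺])^(1/2) = 6.95×10⁻⁹ mol/L
For AgCl: [Cl⁻] = (Ksp/[Ag⁺]) = 7.87×10⁻¹⁰ mol/L
AgCl requires the lower [Cl⁻], so it precipitates first.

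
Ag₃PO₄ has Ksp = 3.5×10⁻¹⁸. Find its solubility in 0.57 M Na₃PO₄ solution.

6.1×10⁻⁷ M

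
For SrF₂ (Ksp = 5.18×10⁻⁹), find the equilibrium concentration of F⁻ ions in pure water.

2.18×10⁻³ M

SrF₂(s) ⇌ Sr²⁺(aq) + 2 F⁻(aq)
With molar solubility s: [Sr²⁺] = s, [F⁻] = 2s.
Ksp = [Sr²⁺][F⁻]^2 = s · (2s)^2 = 4s^3 = 5.18×10⁻⁹
s = 1.09×10⁻³ M
[F⁻] = 2s = 2.18×10⁻³ M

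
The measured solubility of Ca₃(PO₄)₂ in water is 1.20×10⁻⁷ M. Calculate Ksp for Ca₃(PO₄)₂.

Ksp = 2.69×10⁻³³

Ca₃(PO₄)₂(s) ⇌ 3 Ca²⁺(aq) + 2 PO₄³⁻(aq)
With molar solubility s: [Ca²⁺] = 3s, [PO₄³⁻] = 2s.
Ksp = [Ca²⁺]^3[PO₄³⁻]^2 = (3s)^3 · (2s)^2 = 108s^5
Ksp = 108 × (1.20×10⁻⁷)^5 = 2.69×10⁻³³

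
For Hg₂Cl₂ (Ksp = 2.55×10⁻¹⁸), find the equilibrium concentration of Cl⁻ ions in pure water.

Hg₂Cl₂(s) ⇌ Hg₂²⁺(aq) + 2 Cl⁻(aq)
Call the molar solubility s, so that [Hg₂²⁺] = s and [Cl⁻] = 2s.
Ksp = [Hg₂²⁺][Cl⁻]^2 = s · (2s)^2 = 4s^3 = 2.55×10⁻¹⁸
s = 8.61×10⁻⁷ mol L⁻¹
[Cl⁻] = 2s = 1.72×10⁻⁶ mol L⁻¹

1.72×10⁻⁶ M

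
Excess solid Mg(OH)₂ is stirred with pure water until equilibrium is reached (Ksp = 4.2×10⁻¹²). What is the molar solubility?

1.0×10⁻⁴ M

Mg(OH)₂(s) ⇌ Mg²⁺(aq) + 2 OH⁻(aq)
Let s be the molar solubility. Then [Mg²⁺] = s and [OH⁻] = 2s.
Ksp = [Mg²⁺][OH⁻]^2 = s · (2s)^2 = 4s^3
4s^3 = 4.2×10⁻¹²  ⇒  s^3 = 1.1×10⁻¹²
s = 1.0×10⁻⁴ M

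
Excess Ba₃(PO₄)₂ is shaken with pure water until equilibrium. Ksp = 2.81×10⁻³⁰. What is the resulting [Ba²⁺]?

1.45×10⁻⁶ M

Ba₃(PO₄)₂(s) ⇌ 3 Ba²⁺(aq) + 2 PO₄³⁻(aq)
If s mol/L of Ba₃(PO₄)₂ dissolves, [Ba²⁺] = 3s and [PO₄³⁻] = 2s.
Ksp = [Ba²⁺]^3[PO₄³⁻]^2 = (3s)^3 · (2s)^2 = 108s^5 = 2.81×10⁻³⁰
s = 4.82×10⁻⁷ mol L⁻¹
[Ba²⁺] = 3s = 1.45×10⁻⁶ mol L⁻¹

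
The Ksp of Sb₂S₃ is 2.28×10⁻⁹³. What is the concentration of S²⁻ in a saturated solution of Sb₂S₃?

3.48×10⁻¹⁹ M

Sb₂S₃(s) ⇌ 2 Sb³⁺(aq) + 3 S²⁻(aq)
With molar solubility s: [Sb³⁺] = 2s, [S²⁻] = 3s.
Ksp = [Sb³⁺]^2[S²⁻]^3 = (2s)^2 · (3s)^3 = 108s^5 = 2.28×10⁻⁹³
s = 1.16×10⁻¹⁹ M
[S²⁻] = 3s = 3.48×10⁻¹⁹ M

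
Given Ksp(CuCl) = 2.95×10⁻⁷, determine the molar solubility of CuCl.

CuCl(s) ⇌ Cu⁺(aq) + Cl⁻(aq)
For each mole of CuCl that dissolves per liter, [Cu⁺] = s and [Cl⁻] = s; let s denote this solubility.
Ksp = [Cu⁺][Cl⁻] = s · s = s^2
s^2 = 2.95×10⁻⁷
s = (2.95×10⁻⁷)^(1/2) = 5.43×10⁻⁴ mol/L

5.43×10⁻⁴ M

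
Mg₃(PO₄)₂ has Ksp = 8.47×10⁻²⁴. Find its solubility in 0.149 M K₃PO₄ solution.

Mg₃(PO₄)₂(s) ⇌ 3 Mg²⁺(aq) + 2 PO₄³⁻(aq)
The solution already contains PO₄³⁻ at 0.149 M. Let s be the molar solubility of Mg₃(PO₄)₂.
[PO₄³⁻] ≈ 0.149 M (common ion dominates); [Mg²⁺] = 3s.
Ksp = [Mg²⁺]^3[PO₄³⁻]^2 = (3s)^3(0.149)^2
(3s)^3 = 8.47×10⁻²⁴ / (0.149)^2 = 3.82×10⁻²²
s = 2.42×10⁻⁸ M

2.42×10⁻⁸ M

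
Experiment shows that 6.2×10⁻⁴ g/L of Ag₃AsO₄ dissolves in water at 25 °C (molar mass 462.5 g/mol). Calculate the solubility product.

Ksp = 8.7×10⁻²³

s = (6.2×10⁻⁴ g L⁻¹)/(462.5 g mol⁻¹) = 1.341×10⁻⁶ M
Ag₃AsO₄(s) ⇌ 3 Ag⁺(aq) + AsO₄³⁻(aq)
With molar solubility s: [Ag⁺] = 3s, [AsO₄³⁻] = s.
Ksp = [Ag⁺]^3[AsO₄³⁻] = (3s)^3 · s = 27s^4
Ksp = 27 × (1.341×10⁻⁶)^4 = 8.7×10⁻²³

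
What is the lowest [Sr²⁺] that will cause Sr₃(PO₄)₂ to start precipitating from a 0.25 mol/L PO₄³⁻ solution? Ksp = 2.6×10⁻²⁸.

1.6×10⁻⁹ M

Each salt precipitates once Q = Ksp for that salt.
Sr₃(PO₄)₂(s) ⇌ 3 Sr²⁺(aq) + 2 PO₄³⁻(aq)
Ksp = [Sr²⁺]^3[PO₄³⁻]^2 = [Sr²⁺]^3(0.25)^2
[Sr²⁺]^3 = 2.6×10⁻²⁸ / (0.25)^2 = 4.2×10⁻²⁷
[Sr²⁺] = 1.6×10⁻⁹ mol/L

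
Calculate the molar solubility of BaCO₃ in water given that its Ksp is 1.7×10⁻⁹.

BaCO₃(s) ⇌ Ba²⁺(aq) + CO₃²⁻(aq)
If s mol/L of BaCO₃ dissolves, [Ba²⁺] = s and [CO₃²⁻] = s.
Ksp = [Ba²⁺][CO₃²⁻] = s · s = s^2
s^2 = 1.7×10⁻⁹
Taking the 2nd root, s = 4.1×10⁻⁵ mol L⁻¹.

4.1×10⁻⁵ M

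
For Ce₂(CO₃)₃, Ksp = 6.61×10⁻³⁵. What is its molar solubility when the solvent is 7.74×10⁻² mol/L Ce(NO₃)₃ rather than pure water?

7.42×10⁻¹² M

Ce₂(CO₃)₃(s) ⇌ 2 Ce³⁺(aq) + 3 CO₃²⁻(aq)
Let s be the solubility of Ce₂(CO₃)₃ here. The common ion gives [Ce³⁺] ≈ 7.74×10⁻² mol/L, and [CO₃²⁻] = 3s.
Ksp = [Ce³⁺]^2[CO₃²⁻]^3 = (7.74×10⁻²)^2(3s)^3
(3s)^3 = 6.61×10⁻³⁵ / (7.74×10⁻²)^2 = 1.10×10⁻³²
s = 7.42×10⁻¹² mol/L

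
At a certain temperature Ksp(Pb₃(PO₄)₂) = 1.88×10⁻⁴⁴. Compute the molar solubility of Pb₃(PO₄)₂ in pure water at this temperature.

7.05×10⁻¹⁰ M

Pb₃(PO₄)₂(s) ⇌ 3 Pb²⁺(aq) + 2 PO₄³⁻(aq)
For each mole of Pb₃(PO₄)₂ that dissolves per liter, [Pb²⁺] = 3s and [PO₄³⁻] = 2s; let s denote this solubility.
Ksp = [Pb²⁺]^3[PO₄³⁻]^2 = (3s)^3 · (2s)^2 = 108s^5
108s^5 = 1.88×10⁻⁴⁴  ⇒  s^5 = 1.74×10⁻⁴⁶
s = (1.74×10⁻⁴⁶)^(1/5) = 7.05×10⁻¹⁰ mol/L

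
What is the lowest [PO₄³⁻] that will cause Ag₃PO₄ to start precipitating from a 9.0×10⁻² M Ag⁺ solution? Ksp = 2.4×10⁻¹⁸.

The threshold for precipitation is Q = Ksp.
Ag₃PO₄(s) ⇌ 3 Ag⁺(aq) + PO₄³⁻(aq)
Ksp = [Ag⁺]^3[PO₄³⁻] = [PO₄³⁻](9.0×10⁻²)^3
[PO₄³⁻] = 2.4×10⁻¹⁸ / (9.0×10⁻²)^3 = 3.3×10⁻¹⁵
[PO₄³⁻] = 3.3×10⁻¹⁵ M

3.3×10⁻¹⁵ M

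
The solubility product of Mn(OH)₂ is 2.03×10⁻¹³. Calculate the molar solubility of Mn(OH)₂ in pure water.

Mn(OH)₂(s) ⇌ Mn²⁺(aq) + 2 OH⁻(aq)
With molar solubility s: [Mn²⁺] = s, [OH⁻] = 2s.
Ksp = [Mn²⁺][OH⁻]^2 = s · (2s)^2 = 4s^3
4s^3 = 2.03×10⁻¹³  ⇒  s^3 = 5.08×10⁻¹⁴
Taking the 3rd root, s = 3.70×10⁻⁵ mol/L.

3.70×10⁻⁵ M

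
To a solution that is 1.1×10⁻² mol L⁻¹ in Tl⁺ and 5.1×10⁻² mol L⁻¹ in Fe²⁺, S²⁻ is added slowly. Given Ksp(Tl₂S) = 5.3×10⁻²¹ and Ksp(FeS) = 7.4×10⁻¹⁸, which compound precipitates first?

Tl₂S

A salt starts to precipitate once the ion product Q reaches its Ksp.
For Tl₂S: [S²⁻] = (Ksp/[Tl⁺]^2) = 4.4×10⁻¹⁷ mol L⁻¹
For FeS: [S²⁻] = (Ksp/[Fe²⁺]) = 1.5×10⁻¹⁶ mol L⁻¹
Tl₂S requires the lower [S²⁻], so it precipitates first.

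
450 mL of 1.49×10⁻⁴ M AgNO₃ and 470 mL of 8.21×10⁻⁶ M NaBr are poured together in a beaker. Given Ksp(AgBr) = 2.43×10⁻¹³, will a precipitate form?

Yes

Total volume after mixing = 450 + 470 = 920 mL.
[Ag⁺] = (1.49×10⁻⁴)(450)/920 = 7.29×10⁻⁵ M
[Br⁻] = (8.21×10⁻⁶)(470)/920 = 4.19×10⁻⁶ M
Q = [Ag⁺][Br⁻] = 3.06×10⁻¹⁰
Because Q > Ksp (3.06×10⁻¹⁰ vs 2.43×10⁻¹³), a precipitate of AgBr forms.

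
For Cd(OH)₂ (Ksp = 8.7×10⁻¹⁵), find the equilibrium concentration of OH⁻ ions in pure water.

2.6×10⁻⁵ M

Cd(OH)₂(s) ⇌ Cd²⁺(aq) + 2 OH⁻(aq)
Call the molar solubility s, so that [Cd²⁺] = s and [OH⁻] = 2s.
Ksp = [Cd²⁺][OH⁻]^2 = s · (2s)^2 = 4s^3 = 8.7×10⁻¹⁵
s = 1.3×10⁻⁵ M
[OH⁻] = 2s = 2.6×10⁻⁵ M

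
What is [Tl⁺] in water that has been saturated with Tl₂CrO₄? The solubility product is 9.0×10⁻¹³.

1.2×10⁻⁴ M

Tl₂CrO₄(s) ⇌ 2 Tl⁺(aq) + CrO₄²⁻(aq)
For each mole of Tl₂CrO₄ that dissolves per liter, [Tl⁺] = 2s and [CrO₄²⁻] = s; let s denote this solubility.
Ksp = [Tl⁺]^2[CrO₄²⁻] = (2s)^2 · s = 4s^3 = 9.0×10⁻¹³
s = 6.1×10⁻⁵ mol/L
[Tl⁺] = 2s = 1.2×10⁻⁴ mol/L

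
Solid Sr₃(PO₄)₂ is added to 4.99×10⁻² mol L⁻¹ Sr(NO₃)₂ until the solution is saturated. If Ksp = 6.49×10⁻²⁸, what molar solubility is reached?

1.14×10⁻¹² M

Sr₃(PO₄)₂(s) ⇌ 3 Sr²⁺(aq) + 2 PO₄³⁻(aq)
Sr²⁺ is already present at 4.99×10⁻² mol L⁻¹. If s mol/L of Sr₃(PO₄)₂ dissolves, [PO₄³⁻] = 2s while [Sr²⁺] ≈ 4.99×10⁻² mol L⁻¹.
Ksp = [Sr²⁺]^3[PO₄³⁻]^2 = (4.99×10⁻²)^3(2s)^2
(2s)^2 = 6.49×10⁻²⁸ / (4.99×10⁻²)^3 = 5.22×10⁻²⁴
s = 1.14×10⁻¹² mol L⁻¹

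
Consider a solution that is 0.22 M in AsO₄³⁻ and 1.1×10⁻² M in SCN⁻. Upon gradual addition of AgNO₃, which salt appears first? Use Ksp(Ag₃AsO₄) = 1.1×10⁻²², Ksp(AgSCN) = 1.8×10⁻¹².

The threshold for precipitation is Q = Ksp.
For Ag₃AsO₄: [Ag⁺] = (Ksp/[AsO₄³⁻])^(1/3) = 7.9×10⁻⁸ M
For AgSCN: [Ag⁺] = (Ksp/[SCN⁻]) = 1.6×10⁻¹⁰ M
The smaller threshold [Ag⁺] is reached first, so AgSCN precipitates first.

AgSCN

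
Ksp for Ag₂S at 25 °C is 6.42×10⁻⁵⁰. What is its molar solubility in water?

Ag₂S(s) ⇌ 2 Ag⁺(aq) + S²⁻(aq)
With molar solubility s: [Ag⁺] = 2s, [S²⁻] = s.
Ksp = [Ag⁺]^2[S²⁻] = (2s)^2 · s = 4s^3
4s^3 = 6.42×10⁻⁵⁰  ⇒  s^3 = 1.61×10⁻⁵⁰
s = 2.52×10⁻¹⁷ mol/L

2.52×10⁻¹⁷ M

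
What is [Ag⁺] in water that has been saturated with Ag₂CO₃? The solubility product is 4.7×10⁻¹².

2.1×10⁻⁴ M

Ag₂CO₃(s) ⇌ 2 Ag⁺(aq) + CO₃²⁻(aq)
Let s be the molar solubility. Then [Ag⁺] = 2s and [CO₃²⁻] = s.
Ksp = [Ag⁺]^2[CO₃²⁻] = (2s)^2 · s = 4s^3 = 4.7×10⁻¹²
s = 1.1×10⁻⁴ M
[Ag⁺] = 2s = 2.1×10⁻⁴ M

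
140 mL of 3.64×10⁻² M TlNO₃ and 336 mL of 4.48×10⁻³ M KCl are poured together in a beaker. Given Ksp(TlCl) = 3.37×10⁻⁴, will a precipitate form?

After mixing, V = 140 mL + 336 mL = 476 mL.
[Tl⁺] = (3.64×10⁻²)(140)/476 = 1.07×10⁻² M
[Cl⁻] = (4.48×10⁻³)(336)/476 = 3.16×10⁻³ M
Q = [Tl⁺][Cl⁻] = 3.39×10⁻⁵
Q = 3.39×10⁻⁵ < Ksp = 3.37×10⁻⁴, so the solution is unsaturated and no precipitate forms.

No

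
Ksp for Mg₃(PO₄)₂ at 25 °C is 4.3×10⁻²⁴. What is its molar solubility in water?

Mg₃(PO₄)₂(s) ⇌ 3 Mg²⁺(aq) + 2 PO₄³⁻(aq)
Let s be the molar solubility. Then [Mg²⁺] = 3s and [PO₄³⁻] = 2s.
Ksp = [Mg²⁺]^3[PO₄³⁻]^2 = (3s)^3 · (2s)^2 = 108s^5
108s^5 = 4.3×10⁻²⁴  ⇒  s^5 = 4.0×10⁻²⁶
Taking the 5th root, s = 8.3×10⁻⁶ mol/L.

8.3×10⁻⁶ M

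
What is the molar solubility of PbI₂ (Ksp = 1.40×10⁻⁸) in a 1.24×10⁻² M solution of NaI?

9.11×10⁻⁵ M

PbI₂(s) ⇌ Pb²⁺(aq) + 2 I⁻(aq)
I⁻ is already present at 1.24×10⁻² M. If s mol/L of PbI₂ dissolves, [Pb²⁺] = s while [I⁻] ≈ 1.24×10⁻² M.
Ksp = [Pb²⁺][I⁻]^2 = s(1.24×10⁻²)^2
s = 1.40×10⁻⁸ / (1.24×10⁻²)^2 = 9.11×10⁻⁵
s = 9.11×10⁻⁵ M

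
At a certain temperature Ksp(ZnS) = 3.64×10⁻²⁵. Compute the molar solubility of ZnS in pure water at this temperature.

ZnS(s) ⇌ Zn²⁺(aq) + S²⁻(aq)
Let s be the molar solubility. Then [Zn²⁺] = s and [S²⁻] = s.
Ksp = [Zn²⁺][S²⁻] = s · s = s^2
s^2 = 3.64×10⁻²⁵
s = 6.03×10⁻¹³ mol/L

6.03×10⁻¹³ M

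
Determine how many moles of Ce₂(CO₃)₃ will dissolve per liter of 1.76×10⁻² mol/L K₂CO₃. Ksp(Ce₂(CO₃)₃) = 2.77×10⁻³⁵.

1.13×10⁻¹⁵ M

Ce₂(CO₃)₃(s) ⇌ 2 Ce³⁺(aq) + 3 CO₃²⁻(aq)
With CO₃²⁻ already at 1.76×10⁻² mol/L and s small, take [CO₃²⁻] ≈ 1.76×10⁻² mol/L and [Ce³⁺] = 2s.
Ksp = [Ce³⁺]^2[CO₃²⁻]^3 = (2s)^2(1.76×10⁻²)^3
(2s)^2 = 2.77×10⁻³⁵ / (1.76×10⁻²)^3 = 5.08×10⁻³⁰
s = 1.13×10⁻¹⁵ mol/L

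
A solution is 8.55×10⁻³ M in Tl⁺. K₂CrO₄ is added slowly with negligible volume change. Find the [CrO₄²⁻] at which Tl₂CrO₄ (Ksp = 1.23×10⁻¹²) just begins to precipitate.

The threshold for precipitation is Q = Ksp.
Tl₂CrO₄(s) ⇌ 2 Tl⁺(aq) + CrO₄²⁻(aq)
Ksp = [Tl⁺]^2[CrO₄²⁻] = [CrO₄²⁻](8.55×10⁻³)^2
[CrO₄²⁻] = 1.23×10⁻¹² / (8.55×10⁻³)^2 = 1.68×10⁻⁸
[CrO₄²⁻] = 1.68×10⁻⁸ M

1.68×10⁻⁸ M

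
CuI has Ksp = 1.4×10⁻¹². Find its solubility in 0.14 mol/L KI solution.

1.0×10⁻¹¹ M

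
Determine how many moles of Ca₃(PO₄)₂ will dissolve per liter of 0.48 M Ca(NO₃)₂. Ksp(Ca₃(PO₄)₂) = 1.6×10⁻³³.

6.0×10⁻¹⁷ M

Ca₃(PO₄)₂(s) ⇌ 3 Ca²⁺(aq) + 2 PO₄³⁻(aq)
With Ca²⁺ already at 0.48 M and s small, take [Ca²⁺] ≈ 0.48 M and [PO₄³⁻] = 2s.
Ksp = [Ca²⁺]^3[PO₄³⁻]^2 = (0.48)^3(2s)^2
(2s)^2 = 1.6×10⁻³³ / (0.48)^3 = 1.4×10⁻³²
s = 6.0×10⁻¹⁷ M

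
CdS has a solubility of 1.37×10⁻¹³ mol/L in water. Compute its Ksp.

Ksp = 1.88×10⁻²⁶

CdS(s) ⇌ Cd²⁺(aq) + S²⁻(aq)
For each mole of CdS that dissolves per liter, [Cd²⁺] = s and [S²⁻] = s; let s denote this solubility.
Ksp = [Cd²⁺][S²⁻] = s · s = s^2
Ksp = (1.37×10⁻¹³)^2 = 1.88×10⁻²⁶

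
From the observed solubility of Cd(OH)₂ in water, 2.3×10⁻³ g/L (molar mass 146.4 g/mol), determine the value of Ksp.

Ksp = 1.6×10⁻¹⁴

Molar solubility s = (2.3×10⁻³ g/L) / (146.4 g/mol) = 1.571×10⁻⁵ mol/L
Cd(OH)₂(s) ⇌ Cd²⁺(aq) + 2 OH⁻(aq)
Let s be the molar solubility. Then [Cd²⁺] = s and [OH⁻] = 2s.
Ksp = [Cd²⁺][OH⁻]^2 = s · (2s)^2 = 4s^3
Ksp = 4 × (1.571×10⁻⁵)^3 = 1.6×10⁻¹⁴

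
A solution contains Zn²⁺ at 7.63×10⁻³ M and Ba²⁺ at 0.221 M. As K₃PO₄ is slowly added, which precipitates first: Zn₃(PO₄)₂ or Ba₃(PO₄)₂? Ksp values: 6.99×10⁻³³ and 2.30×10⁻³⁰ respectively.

The threshold for precipitation is Q = Ksp.
For Zn₃(PO₄)₂: [PO₄³⁻] = (Ksp/[Zn²⁺]^3)^(1/2) = 1.25×10⁻¹³ M
For Ba₃(PO₄)₂: [PO₄³⁻] = (Ksp/[Ba²⁺]^3)^(1/2) = 1.46×10⁻¹⁴ M
Ba₃(PO₄)₂ requires the lower [PO₄³⁻], so it precipitates first.

Ba₃(PO₄)₂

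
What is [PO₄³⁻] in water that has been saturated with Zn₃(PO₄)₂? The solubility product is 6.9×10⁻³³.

Zn₃(PO₄)₂(s) ⇌ 3 Zn²⁺(aq) + 2 PO₄³⁻(aq)
If s mol/L of Zn₃(PO₄)₂ dissolves, [Zn²⁺] = 3s and [PO₄³⁻] = 2s.
Ksp = [Zn²⁺]^3[PO₄³⁻]^2 = (3s)^3 · (2s)^2 = 108s^5 = 6.9×10⁻³³
s = 1.4×10⁻⁷ M
[PO₄³⁻] = 2s = 2.9×10⁻⁷ M

2.9×10⁻⁷ M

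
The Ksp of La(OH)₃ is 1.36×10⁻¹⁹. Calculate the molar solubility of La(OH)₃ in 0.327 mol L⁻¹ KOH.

3.89×10⁻¹⁸ M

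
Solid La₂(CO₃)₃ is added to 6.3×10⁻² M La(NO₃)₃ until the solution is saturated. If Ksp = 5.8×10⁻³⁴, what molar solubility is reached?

1.8×10⁻¹¹ M

La₂(CO₃)₃(s) ⇌ 2 La³⁺(aq) + 3 CO₃²⁻(aq)
Let s be the solubility of La₂(CO₃)₃ here. The common ion gives [La³⁺] ≈ 6.3×10⁻² M, and [CO₃²⁻] = 3s.
Ksp = [La³⁺]^2[CO₃²⁻]^3 = (6.3×10⁻²)^2(3s)^3
(3s)^3 = 5.8×10⁻³⁴ / (6.3×10⁻²)^2 = 1.5×10⁻³¹
s = 1.8×10⁻¹¹ M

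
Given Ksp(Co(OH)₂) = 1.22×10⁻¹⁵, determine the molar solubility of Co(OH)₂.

Co(OH)₂(s) ⇌ Co²⁺(aq) + 2 OH⁻(aq)
If s mol/L of Co(OH)₂ dissolves, [Co²⁺] = s and [OH⁻] = 2s.
Ksp = [Co²⁺][OH⁻]^2 = s · (2s)^2 = 4s^3
4s^3 = 1.22×10⁻¹⁵  ⇒  s^3 = 3.05×10⁻¹⁶
s = 6.73×10⁻⁶ M

6.73×10⁻⁶ M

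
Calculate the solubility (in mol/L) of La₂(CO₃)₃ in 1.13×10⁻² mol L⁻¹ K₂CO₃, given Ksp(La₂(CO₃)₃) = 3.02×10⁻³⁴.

7.23×10⁻¹⁵ M

La₂(CO₃)₃(s) ⇌ 2 La³⁺(aq) + 3 CO₃²⁻(aq)
Let s be the solubility of La₂(CO₃)₃ here. The common ion gives [CO₃²⁻] ≈ 1.13×10⁻² mol L⁻¹, and [La³⁺] = 2s.
Ksp = [La³⁺]^2[CO₃²⁻]^3 = (2s)^2(1.13×10⁻²)^3
(2s)^2 = 3.02×10⁻³⁴ / (1.13×10⁻²)^3 = 2.09×10⁻²⁸
s = 7.23×10⁻¹⁵ mol L⁻¹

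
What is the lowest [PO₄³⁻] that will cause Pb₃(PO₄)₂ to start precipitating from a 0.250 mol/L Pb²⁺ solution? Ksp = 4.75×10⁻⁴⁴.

1.74×10⁻²¹ M

The threshold for precipitation is Q = Ksp.
Pb₃(PO₄)₂(s) ⇌ 3 Pb²⁺(aq) + 2 PO₄³⁻(aq)
Ksp = [Pb²⁺]^3[PO₄³⁻]^2 = [PO₄³⁻]^2(0.250)^3
[PO₄³⁻]^2 = 4.75×10⁻⁴⁴ / (0.250)^3 = 3.04×10⁻⁴²
[PO₄³⁻] = 1.74×10⁻²¹ mol/L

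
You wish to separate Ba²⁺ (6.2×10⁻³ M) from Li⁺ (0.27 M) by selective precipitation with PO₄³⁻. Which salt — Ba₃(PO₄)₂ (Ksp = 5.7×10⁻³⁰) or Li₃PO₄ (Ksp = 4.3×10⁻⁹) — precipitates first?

Ba₃(PO₄)₂

Precipitation of each salt begins when its ion product equals Ksp.
For Ba₃(PO₄)₂: [PO₄³⁻] = (Ksp/[Ba²⁺]^3)^(1/2) = 4.9×10⁻¹² M
For Li₃PO₄: [PO₄³⁻] = (Ksp/[Li⁺]^3) = 2.2×10⁻⁷ M
The smaller threshold [PO₄³⁻] is reached first, so Ba₃(PO₄)₂ precipitates first.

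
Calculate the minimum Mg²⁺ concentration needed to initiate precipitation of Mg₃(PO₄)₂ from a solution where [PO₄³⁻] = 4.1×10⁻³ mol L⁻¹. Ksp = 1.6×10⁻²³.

The threshold for precipitation is Q = Ksp.
Mg₃(PO₄)₂(s) ⇌ 3 Mg²⁺(aq) + 2 PO₄³⁻(aq)
Ksp = [Mg²⁺]^3[PO₄³⁻]^2 = [Mg²⁺]^3(4.1×10⁻³)^2
[Mg²⁺]^3 = 1.6×10⁻²³ / (4.1×10⁻³)^2 = 9.5×10⁻¹⁹
[Mg²⁺] = 9.8×10⁻⁷ mol L⁻¹

9.8×10⁻⁷ M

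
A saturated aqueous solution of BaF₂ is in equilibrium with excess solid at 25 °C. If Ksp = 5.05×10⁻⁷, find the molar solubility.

BaF₂(s) ⇌ Ba²⁺(aq) + 2 F⁻(aq)
Let s be the molar solubility. Then [Ba²⁺] = s and [F⁻] = 2s.
Ksp = [Ba²⁺][F⁻]^2 = s · (2s)^2 = 4s^3
4s^3 = 5.05×10⁻⁷  ⇒  s^3 = 1.26×10⁻⁷
s = 5.02×10⁻³ mol L⁻¹

5.02×10⁻³ M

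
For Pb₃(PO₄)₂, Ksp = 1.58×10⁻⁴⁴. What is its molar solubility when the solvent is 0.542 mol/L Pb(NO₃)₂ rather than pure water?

Pb₃(PO₄)₂(s) ⇌ 3 Pb²⁺(aq) + 2 PO₄³⁻(aq)
Pb²⁺ is already present at 0.542 mol/L. If s mol/L of Pb₃(PO₄)₂ dissolves, [PO₄³⁻] = 2s while [Pb²⁺] ≈ 0.542 mol/L.
Ksp = [Pb²⁺]^3[PO₄³⁻]^2 = (0.542)^3(2s)^2
(2s)^2 = 1.58×10⁻⁴⁴ / (0.542)^3 = 9.92×10⁻⁴⁴
s = 1.58×10⁻²² mol/L

1.58×10⁻²² M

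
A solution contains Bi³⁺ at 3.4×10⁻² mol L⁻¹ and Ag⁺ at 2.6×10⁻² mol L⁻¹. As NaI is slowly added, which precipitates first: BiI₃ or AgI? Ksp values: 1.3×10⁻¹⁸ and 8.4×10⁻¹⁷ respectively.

Precipitation of each salt begins when its ion product equals Ksp.
For BiI₃: [I⁻] = (Ksp/[Bi³⁺])^(1/3) = 3.4×10⁻⁶ mol L⁻¹
For AgI: [I⁻] = (Ksp/[Ag⁺]) = 3.2×10⁻¹⁵ mol L⁻¹
Since AgI needs less I⁻ to reach saturation, it precipitates first.

AgI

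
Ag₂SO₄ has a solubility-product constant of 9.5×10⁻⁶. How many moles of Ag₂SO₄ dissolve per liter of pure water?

1.3×10⁻² M

Ag₂SO₄(s) ⇌ 2 Ag⁺(aq) + SO₄²⁻(aq)
If s mol/L of Ag₂SO₄ dissolves, [Ag⁺] = 2s and [SO₄²⁻] = s.
Ksp = [Ag⁺]^2[SO₄²⁻] = (2s)^2 · s = 4s^3
4s^3 = 9.5×10⁻⁶  ⇒  s^3 = 2.4×10⁻⁶
Taking the 3rd root, s = 1.3×10⁻² mol/L.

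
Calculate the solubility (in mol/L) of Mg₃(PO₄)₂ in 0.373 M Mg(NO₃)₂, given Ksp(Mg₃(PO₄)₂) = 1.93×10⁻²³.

9.64×10⁻¹² M

Mg₃(PO₄)₂(s) ⇌ 3 Mg²⁺(aq) + 2 PO₄³⁻(aq)
Mg²⁺ is already present at 0.373 M. If s mol/L of Mg₃(PO₄)₂ dissolves, [PO₄³⁻] = 2s while [Mg²⁺] ≈ 0.373 M.
Ksp = [Mg²⁺]^3[PO₄³⁻]^2 = (0.373)^3(2s)^2
(2s)^2 = 1.93×10⁻²³ / (0.373)^3 = 3.72×10⁻²²
s = 9.64×10⁻¹² M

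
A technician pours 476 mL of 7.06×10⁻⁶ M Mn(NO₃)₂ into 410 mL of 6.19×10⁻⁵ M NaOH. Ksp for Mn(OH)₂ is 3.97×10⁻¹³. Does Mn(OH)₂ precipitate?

No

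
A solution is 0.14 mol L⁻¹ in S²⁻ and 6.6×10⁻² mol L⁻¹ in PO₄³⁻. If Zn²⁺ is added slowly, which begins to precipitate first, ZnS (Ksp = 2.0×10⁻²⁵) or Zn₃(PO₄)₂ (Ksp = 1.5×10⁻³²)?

The threshold for precipitation is Q = Ksp.
For ZnS: [Zn²⁺] = (Ksp/[S²⁻]) = 1.4×10⁻²⁴ mol L⁻¹
For Zn₃(PO₄)₂: [Zn²⁺] = (Ksp/[PO₄³⁻]^2)^(1/3) = 1.5×10⁻¹⁰ mol L⁻¹
Since ZnS needs less Zn²⁺ to reach saturation, it precipitates first.

ZnS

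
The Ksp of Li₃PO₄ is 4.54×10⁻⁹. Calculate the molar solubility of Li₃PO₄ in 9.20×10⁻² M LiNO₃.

Li₃PO₄(s) ⇌ 3 Li⁺(aq) + PO₄³⁻(aq)
Let s be the solubility of Li₃PO₄ here. The common ion gives [Li⁺] ≈ 9.20×10⁻² M, and [PO₄³⁻] = s.
Ksp = [Li⁺]^3[PO₄³⁻] = (9.20×10⁻²)^3s
s = 4.54×10⁻⁹ / (9.20×10⁻²)^3 = 5.83×10⁻⁶
s = 5.83×10⁻⁶ M

5.83×10⁻⁶ M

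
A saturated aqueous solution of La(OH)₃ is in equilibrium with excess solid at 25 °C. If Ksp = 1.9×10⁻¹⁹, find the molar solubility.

9.2×10⁻⁶ M

La(OH)₃(s) ⇌ La³⁺(aq) + 3 OH⁻(aq)
For each mole of La(OH)₃ that dissolves per liter, [La³⁺] = s and [OH⁻] = 3s; let s denote this solubility.
Ksp = [La³⁺][OH⁻]^3 = s · (3s)^3 = 27s^4
27s^4 = 1.9×10⁻¹⁹  ⇒  s^4 = 7.0×10⁻²¹
s = 9.2×10⁻⁶ mol L⁻¹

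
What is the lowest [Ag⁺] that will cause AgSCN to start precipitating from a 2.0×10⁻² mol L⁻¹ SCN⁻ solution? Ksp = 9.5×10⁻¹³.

4.8×10⁻¹¹ M

Precipitation of each salt begins when its ion product equals Ksp.
AgSCN(s) ⇌ Ag⁺(aq) + SCN⁻(aq)
Ksp = [Ag⁺][SCN⁻] = [Ag⁺](2.0×10⁻²)
[Ag⁺] = 9.5×10⁻¹³ / (2.0×10⁻²) = 4.8×10⁻¹¹
[Ag⁺] = 4.8×10⁻¹¹ mol L⁻¹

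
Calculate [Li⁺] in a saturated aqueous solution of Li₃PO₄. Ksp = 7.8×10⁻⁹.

Li₃PO₄(s) ⇌ 3 Li⁺(aq) + PO₄³⁻(aq)
If s mol/L of Li₃PO₄ dissolves, [Li⁺] = 3s and [PO₄³⁻] = s.
Ksp = [Li⁺]^3[PO₄³⁻] = (3s)^3 · s = 27s^4 = 7.8×10⁻⁹
s = 4.1×10⁻³ mol/L
[Li⁺] = 3s = 1.2×10⁻² mol/L

1.2×10⁻² M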